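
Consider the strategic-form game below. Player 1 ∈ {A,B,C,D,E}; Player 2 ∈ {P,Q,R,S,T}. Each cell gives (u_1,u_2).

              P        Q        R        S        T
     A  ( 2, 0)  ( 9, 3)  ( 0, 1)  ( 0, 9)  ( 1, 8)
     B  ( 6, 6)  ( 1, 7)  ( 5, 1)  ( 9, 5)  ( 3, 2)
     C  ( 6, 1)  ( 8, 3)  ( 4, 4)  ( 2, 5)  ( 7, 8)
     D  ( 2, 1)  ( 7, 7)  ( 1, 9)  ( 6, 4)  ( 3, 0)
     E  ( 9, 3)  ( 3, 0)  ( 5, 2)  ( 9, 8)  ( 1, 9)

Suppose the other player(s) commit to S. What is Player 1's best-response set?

P1 best: {B,E}

u_1(A vs S) = 0
u_1(B vs S) = 9
u_1(C vs S) = 2
u_1(D vs S) = 6
u_1(E vs S) = 9
max payoff 9 at {B,E}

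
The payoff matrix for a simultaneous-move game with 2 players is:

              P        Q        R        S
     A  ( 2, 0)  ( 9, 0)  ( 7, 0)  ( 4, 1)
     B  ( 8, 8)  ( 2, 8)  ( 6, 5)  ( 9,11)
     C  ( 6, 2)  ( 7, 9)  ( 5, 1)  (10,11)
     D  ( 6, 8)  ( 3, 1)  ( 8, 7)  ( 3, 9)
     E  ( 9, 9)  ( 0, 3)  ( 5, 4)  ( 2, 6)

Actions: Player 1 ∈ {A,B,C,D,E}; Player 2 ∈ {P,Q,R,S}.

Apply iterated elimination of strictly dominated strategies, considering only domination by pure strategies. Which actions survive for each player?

IESDS → P1:{B,C,E} P2:{P,S}

P2 drop Q (S beats it: A:1>0 B:11>8 C:11>9 D:9>1 E:6>3)
P2 drop R (S beats it: A:1>0 B:11>5 C:11>1 D:9>7 E:6>4)
P1 drop A (B beats it: P:8>2 S:9>4)
P1 drop D (B beats it: P:8>6 S:9>3)
P1→{B,C,E} P2→{P,S}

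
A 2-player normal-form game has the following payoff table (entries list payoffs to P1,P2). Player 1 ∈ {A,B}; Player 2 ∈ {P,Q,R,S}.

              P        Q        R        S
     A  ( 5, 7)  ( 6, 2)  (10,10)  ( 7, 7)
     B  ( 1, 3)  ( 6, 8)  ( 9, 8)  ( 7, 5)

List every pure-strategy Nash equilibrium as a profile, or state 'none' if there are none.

NE set: (A,R), (B,Q)

(A,P): not NE [P2→R gives 10>7]
(A,Q): not NE [P2→R gives 10>2]
(A,R): NE
(A,S): not NE [P2→R gives 10>7]
(B,P): not NE [P1→A gives 5>1; P2→R gives 8>3]
(B,Q): NE
(B,R): not NE [P1→A gives 10>9]
(B,S): not NE [P2→R gives 8>5]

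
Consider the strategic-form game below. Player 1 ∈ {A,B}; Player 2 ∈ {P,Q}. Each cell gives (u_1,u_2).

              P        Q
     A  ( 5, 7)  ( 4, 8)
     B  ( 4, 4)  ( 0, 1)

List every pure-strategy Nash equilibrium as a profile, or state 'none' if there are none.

Nash profiles: (A,Q)

(A,P): not NE [P2→Q gives 8>7]
(A,Q): NE
(B,P): not NE [P1→A gives 5>4]
(B,Q): not NE [P1→A gives 4>0; P2→P gives 4>1]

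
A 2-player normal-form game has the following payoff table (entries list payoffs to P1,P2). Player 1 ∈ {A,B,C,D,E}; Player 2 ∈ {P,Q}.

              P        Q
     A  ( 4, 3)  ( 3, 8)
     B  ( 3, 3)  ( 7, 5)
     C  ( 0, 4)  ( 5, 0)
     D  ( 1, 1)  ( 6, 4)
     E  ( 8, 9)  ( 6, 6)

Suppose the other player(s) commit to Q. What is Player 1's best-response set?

u_1(A vs Q) = 3
u_1(B vs Q) = 7
u_1(C vs Q) = 5
u_1(D vs Q) = 6
u_1(E vs Q) = 6
max payoff 7 at {B}

BR_1 = {B}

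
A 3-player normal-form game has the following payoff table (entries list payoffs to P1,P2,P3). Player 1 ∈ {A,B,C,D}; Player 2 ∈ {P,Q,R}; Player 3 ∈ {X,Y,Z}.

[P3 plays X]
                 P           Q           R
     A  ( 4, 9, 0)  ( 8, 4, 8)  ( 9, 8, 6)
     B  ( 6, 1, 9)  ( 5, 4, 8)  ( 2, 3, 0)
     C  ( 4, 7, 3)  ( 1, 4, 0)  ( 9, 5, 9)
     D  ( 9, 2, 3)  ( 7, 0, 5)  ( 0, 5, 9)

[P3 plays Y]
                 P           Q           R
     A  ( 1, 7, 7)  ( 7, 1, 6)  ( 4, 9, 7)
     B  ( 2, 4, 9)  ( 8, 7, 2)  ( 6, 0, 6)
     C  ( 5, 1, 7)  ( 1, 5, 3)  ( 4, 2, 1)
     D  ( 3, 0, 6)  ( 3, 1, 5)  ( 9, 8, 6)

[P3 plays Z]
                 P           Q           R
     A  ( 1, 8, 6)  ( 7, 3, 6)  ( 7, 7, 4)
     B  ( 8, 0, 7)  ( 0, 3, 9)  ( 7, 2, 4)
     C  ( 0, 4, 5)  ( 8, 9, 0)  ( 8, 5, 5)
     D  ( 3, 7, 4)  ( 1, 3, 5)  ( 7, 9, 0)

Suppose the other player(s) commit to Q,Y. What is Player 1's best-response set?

u_1(A vs Q,Y) = 7
u_1(B vs Q,Y) = 8
u_1(C vs Q,Y) = 1
u_1(D vs Q,Y) = 3
max payoff 8 at {B}

P1 best: {B}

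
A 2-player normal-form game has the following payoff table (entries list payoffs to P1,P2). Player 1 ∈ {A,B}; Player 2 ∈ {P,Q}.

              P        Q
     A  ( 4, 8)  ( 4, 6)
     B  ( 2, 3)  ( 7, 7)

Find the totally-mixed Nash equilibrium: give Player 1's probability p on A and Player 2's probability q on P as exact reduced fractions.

P1 indiff ⇒ q·4+(1-q)·4 = q·2+(1-q)·7 ⇒ q(2) = (1-q)(3) ⇒ q = 3/5
P2 indiff ⇒ p·8+(1-p)·3 = p·6+(1-p)·7 ⇒ p(2) = (1-p)(4) ⇒ p = 2/3

(p,q) = (2/3, 3/5)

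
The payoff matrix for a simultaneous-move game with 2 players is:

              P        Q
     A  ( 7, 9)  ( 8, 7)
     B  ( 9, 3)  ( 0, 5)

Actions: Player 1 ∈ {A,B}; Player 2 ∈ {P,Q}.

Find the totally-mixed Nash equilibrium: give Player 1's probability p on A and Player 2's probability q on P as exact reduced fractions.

P1 mixes 1/2 on A; P2 mixes 4/5 on P

P1 indiff ⇒ q·7+(1-q)·8 = q·9+(1-q)·0 ⇒ q(-2) = (1-q)(-8) ⇒ q = 4/5
P2 indiff ⇒ p·9+(1-p)·3 = p·7+(1-p)·5 ⇒ p(2) = (1-p)(2) ⇒ p = 1/2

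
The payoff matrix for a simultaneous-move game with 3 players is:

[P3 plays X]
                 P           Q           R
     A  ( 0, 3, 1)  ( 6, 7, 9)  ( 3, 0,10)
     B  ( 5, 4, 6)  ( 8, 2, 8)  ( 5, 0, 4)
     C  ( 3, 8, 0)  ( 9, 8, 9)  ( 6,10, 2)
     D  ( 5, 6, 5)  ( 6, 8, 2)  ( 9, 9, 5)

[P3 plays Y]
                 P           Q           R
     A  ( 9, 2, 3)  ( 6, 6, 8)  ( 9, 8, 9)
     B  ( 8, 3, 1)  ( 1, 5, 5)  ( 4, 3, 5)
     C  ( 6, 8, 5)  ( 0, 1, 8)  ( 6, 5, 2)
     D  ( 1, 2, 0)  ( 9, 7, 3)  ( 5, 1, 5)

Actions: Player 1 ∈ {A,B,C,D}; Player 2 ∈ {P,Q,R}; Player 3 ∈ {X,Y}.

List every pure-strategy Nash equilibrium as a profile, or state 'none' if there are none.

Nash profiles: (B,P,X), (D,Q,Y), (D,R,X)

(A,P,X): not NE [P1→D gives 5>0; P2→Q gives 7>3; P3→Y gives 3>1]
(A,P,Y): not NE [P2→R gives 8>2]
(A,Q,X): not NE [P1→C gives 9>6]
(A,Q,Y): not NE [P1→D gives 9>6; P2→R gives 8>6; P3→X gives 9>8]
(A,R,X): not NE [P1→D gives 9>3; P2→Q gives 7>0]
(A,R,Y): not NE [P3→X gives 10>9]
(B,P,X): NE
(B,P,Y): not NE [P1→A gives 9>8; P2→Q gives 5>3; P3→X gives 6>1]
(B,Q,X): not NE [P1→C gives 9>8; P2→P gives 4>2]
(B,Q,Y): not NE [P1→D gives 9>1; P3→X gives 8>5]
(B,R,X): not NE [P1→D gives 9>5; P2→P gives 4>0; P3→Y gives 5>4]
(B,R,Y): not NE [P1→A gives 9>4; P2→Q gives 5>3]
(C,P,X): not NE [P1→D gives 5>3; P2→R gives 10>8; P3→Y gives 5>0]
(C,P,Y): not NE [P1→A gives 9>6]
(C,Q,X): not NE [P2→R gives 10>8]
(C,Q,Y): not NE [P1→D gives 9>0; P2→P gives 8>1; P3→X gives 9>8]
(C,R,X): not NE [P1→D gives 9>6]
(C,R,Y): not NE [P1→A gives 9>6; P2→P gives 8>5]
(D,P,X): not NE [P2→R gives 9>6]
(D,P,Y): not NE [P1→A gives 9>1; P2→Q gives 7>2; P3→X gives 5>0]
(D,Q,X): not NE [P1→C gives 9>6; P2→R gives 9>8; P3→Y gives 3>2]
(D,Q,Y): NE
(D,R,X): NE
(D,R,Y): not NE [P1→A gives 9>5; P2→Q gives 7>1]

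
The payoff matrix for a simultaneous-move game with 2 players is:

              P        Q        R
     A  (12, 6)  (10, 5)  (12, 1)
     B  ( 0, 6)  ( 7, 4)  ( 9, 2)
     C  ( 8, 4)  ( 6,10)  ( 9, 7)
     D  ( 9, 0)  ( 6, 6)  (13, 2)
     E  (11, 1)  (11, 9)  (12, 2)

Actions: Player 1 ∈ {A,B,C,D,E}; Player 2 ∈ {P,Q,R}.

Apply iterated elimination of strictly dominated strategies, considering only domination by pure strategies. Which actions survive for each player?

Survivors P1:{A,E} P2:{P,Q}

P1 drop B (A beats it: P:12>0 Q:10>7 R:12>9)
P1 drop C (A beats it: P:12>8 Q:10>6 R:12>9)
P2 drop R (Q beats it: A:5>1 D:6>2 E:9>2)
P1 drop D (A beats it: P:12>9 Q:10>6)
P1→{A,E} P2→{P,Q}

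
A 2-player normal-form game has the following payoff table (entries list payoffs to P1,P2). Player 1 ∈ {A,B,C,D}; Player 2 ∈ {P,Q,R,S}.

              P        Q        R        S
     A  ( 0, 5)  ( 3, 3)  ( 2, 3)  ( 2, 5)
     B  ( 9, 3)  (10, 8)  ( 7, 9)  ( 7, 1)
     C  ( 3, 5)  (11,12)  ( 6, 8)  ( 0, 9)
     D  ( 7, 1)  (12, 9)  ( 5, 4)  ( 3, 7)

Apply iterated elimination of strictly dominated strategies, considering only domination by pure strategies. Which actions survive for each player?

P1 drop A (B beats it: P:9>0 Q:10>3 R:7>2 S:7>2)
P2 drop P (Q beats it: B:8>3 C:12>5 D:9>1)
P2 drop S (Q beats it: B:8>1 C:12>9 D:9>7)
P1→{B,C,D} P2→{Q,R}

Survivors P1:{B,C,D} P2:{Q,R}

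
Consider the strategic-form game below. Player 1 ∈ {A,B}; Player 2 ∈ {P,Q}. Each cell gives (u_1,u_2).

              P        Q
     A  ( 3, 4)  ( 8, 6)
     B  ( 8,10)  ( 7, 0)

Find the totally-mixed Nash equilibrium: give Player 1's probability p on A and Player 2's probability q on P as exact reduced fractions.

P1 indiff ⇒ q·3+(1-q)·8 = q·8+(1-q)·7 ⇒ q(-5) = (1-q)(-1) ⇒ q = 1/6
P2 indiff ⇒ p·4+(1-p)·10 = p·6+(1-p)·0 ⇒ p(-2) = (1-p)(-10) ⇒ p = 5/6

p=5/6, q=1/6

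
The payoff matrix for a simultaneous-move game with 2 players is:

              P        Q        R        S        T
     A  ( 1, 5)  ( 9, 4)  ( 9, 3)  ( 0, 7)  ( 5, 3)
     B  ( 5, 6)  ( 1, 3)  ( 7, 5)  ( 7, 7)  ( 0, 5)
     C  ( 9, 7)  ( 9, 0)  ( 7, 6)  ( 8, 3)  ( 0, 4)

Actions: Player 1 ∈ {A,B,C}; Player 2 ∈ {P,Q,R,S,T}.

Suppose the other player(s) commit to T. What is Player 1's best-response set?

u_1(A vs T) = 5
u_1(B vs T) = 0
u_1(C vs T) = 0
max payoff 5 at {A}

BR_1 = {A}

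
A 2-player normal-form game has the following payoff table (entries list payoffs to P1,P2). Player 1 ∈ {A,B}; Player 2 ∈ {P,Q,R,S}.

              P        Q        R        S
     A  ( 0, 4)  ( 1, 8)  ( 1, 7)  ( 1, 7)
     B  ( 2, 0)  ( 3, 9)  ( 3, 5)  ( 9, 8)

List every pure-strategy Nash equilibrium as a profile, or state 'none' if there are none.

(A,P): not NE [P1→B gives 2>0; P2→Q gives 8>4]
(A,Q): not NE [P1→B gives 3>1]
(A,R): not NE [P1→B gives 3>1; P2→Q gives 8>7]
(A,S): not NE [P1→B gives 9>1; P2→Q gives 8>7]
(B,P): not NE [P2→Q gives 9>0]
(B,Q): NE
(B,R): not NE [P2→Q gives 9>5]
(B,S): not NE [P2→Q gives 9>8]

Nash profiles: (B,Q)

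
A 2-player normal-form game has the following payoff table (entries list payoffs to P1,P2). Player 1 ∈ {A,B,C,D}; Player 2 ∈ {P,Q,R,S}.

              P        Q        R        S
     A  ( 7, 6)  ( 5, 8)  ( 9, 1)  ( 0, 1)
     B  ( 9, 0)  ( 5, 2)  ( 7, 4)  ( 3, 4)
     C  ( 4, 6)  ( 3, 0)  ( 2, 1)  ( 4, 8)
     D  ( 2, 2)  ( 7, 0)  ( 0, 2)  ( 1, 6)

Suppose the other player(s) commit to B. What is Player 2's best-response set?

u_2(P vs B) = 0
u_2(Q vs B) = 2
u_2(R vs B) = 4
u_2(S vs B) = 4
max payoff 4 at {R,S}

BR_2 = {R,S}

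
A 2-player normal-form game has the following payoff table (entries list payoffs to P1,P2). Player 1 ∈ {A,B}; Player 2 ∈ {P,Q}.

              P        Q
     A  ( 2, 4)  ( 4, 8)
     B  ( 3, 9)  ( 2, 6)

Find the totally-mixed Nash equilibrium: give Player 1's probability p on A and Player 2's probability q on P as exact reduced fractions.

P1 indiff ⇒ q·2+(1-q)·4 = q·3+(1-q)·2 ⇒ q(-1) = (1-q)(-2) ⇒ q = 2/3
P2 indiff ⇒ p·4+(1-p)·9 = p·8+(1-p)·6 ⇒ p(-4) = (1-p)(-3) ⇒ p = 3/7

P1 mixes 3/7 on A; P2 mixes 2/3 on P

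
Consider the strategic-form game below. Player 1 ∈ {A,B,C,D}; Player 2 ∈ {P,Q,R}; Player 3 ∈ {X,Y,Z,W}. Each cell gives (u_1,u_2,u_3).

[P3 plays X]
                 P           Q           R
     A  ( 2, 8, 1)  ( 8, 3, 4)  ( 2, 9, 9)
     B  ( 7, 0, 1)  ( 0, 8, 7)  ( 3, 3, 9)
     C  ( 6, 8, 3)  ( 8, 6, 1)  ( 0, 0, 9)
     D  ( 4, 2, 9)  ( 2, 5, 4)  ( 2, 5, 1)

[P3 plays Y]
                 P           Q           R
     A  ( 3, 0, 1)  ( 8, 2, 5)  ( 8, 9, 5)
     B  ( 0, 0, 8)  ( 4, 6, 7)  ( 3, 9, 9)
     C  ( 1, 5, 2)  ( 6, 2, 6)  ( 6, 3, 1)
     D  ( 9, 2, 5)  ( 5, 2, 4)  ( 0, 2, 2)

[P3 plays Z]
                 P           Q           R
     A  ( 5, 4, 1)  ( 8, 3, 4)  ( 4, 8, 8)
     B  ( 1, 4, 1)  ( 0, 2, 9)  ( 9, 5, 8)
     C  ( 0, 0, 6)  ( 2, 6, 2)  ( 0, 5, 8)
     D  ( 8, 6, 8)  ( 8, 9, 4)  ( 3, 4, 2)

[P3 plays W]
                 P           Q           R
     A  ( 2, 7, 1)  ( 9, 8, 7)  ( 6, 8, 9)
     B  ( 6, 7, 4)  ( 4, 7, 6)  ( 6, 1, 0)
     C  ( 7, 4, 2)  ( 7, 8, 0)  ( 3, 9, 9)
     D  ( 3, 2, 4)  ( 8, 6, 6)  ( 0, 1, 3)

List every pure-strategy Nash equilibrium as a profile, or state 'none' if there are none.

(A,P,X): not NE [P1→B gives 7>2; P2→R gives 9>8]
(A,P,Y): not NE [P1→D gives 9>3; P2→R gives 9>0]
(A,P,Z): not NE [P1→D gives 8>5; P2→R gives 8>4]
(A,P,W): not NE [P1→C gives 7>2; P2→R gives 8>7]
(A,Q,X): not NE [P2→R gives 9>3; P3→W gives 7>4]
(A,Q,Y): not NE [P2→R gives 9>2; P3→W gives 7>5]
(A,Q,Z): not NE [P2→R gives 8>3; P3→W gives 7>4]
(A,Q,W): NE
(A,R,X): not NE [P1→B gives 3>2]
(A,R,Y): not NE [P3→W gives 9>5]
(A,R,Z): not NE [P1→B gives 9>4; P3→W gives 9>8]
(A,R,W): NE
(B,P,X): not NE [P2→Q gives 8>0; P3→Y gives 8>1]
(B,P,Y): not NE [P1→D gives 9>0; P2→R gives 9>0]
(B,P,Z): not NE [P1→D gives 8>1; P2→R gives 5>4; P3→Y gives 8>1]
(B,P,W): not NE [P1→C gives 7>6; P3→Y gives 8>4]
(B,Q,X): not NE [P1→C gives 8>0; P3→Z gives 9>7]
(B,Q,Y): not NE [P1→A gives 8>4; P2→R gives 9>6; P3→Z gives 9>7]
(B,Q,Z): not NE [P1→D gives 8>0; P2→R gives 5>2]
(B,Q,W): not NE [P1→A gives 9>4; P3→Z gives 9>6]
(B,R,X): not NE [P2→Q gives 8>3]
(B,R,Y): not NE [P1→A gives 8>3]
(B,R,Z): not NE [P3→Y gives 9>8]
(B,R,W): not NE [P2→Q gives 7>1; P3→Y gives 9>0]
(C,P,X): not NE [P1→B gives 7>6; P3→Z gives 6>3]
(C,P,Y): not NE [P1→D gives 9>1; P3→Z gives 6>2]
(C,P,Z): not NE [P1→D gives 8>0; P2→Q gives 6>0]
(C,P,W): not NE [P2→R gives 9>4; P3→Z gives 6>2]
(C,Q,X): not NE [P2→P gives 8>6; P3→Y gives 6>1]
(C,Q,Y): not NE [P1→A gives 8>6; P2→P gives 5>2]
(C,Q,Z): not NE [P1→D gives 8>2; P3→Y gives 6>2]
(C,Q,W): not NE [P1→A gives 9>7; P2→R gives 9>8; P3→Y gives 6>0]
(C,R,X): not NE [P1→B gives 3>0; P2→P gives 8>0]
(C,R,Y): not NE [P1→A gives 8>6; P2→P gives 5>3; P3→W gives 9>1]
(C,R,Z): not NE [P1→B gives 9>0; P2→Q gives 6>5; P3→W gives 9>8]
(C,R,W): not NE [P1→B gives 6>3]
(D,P,X): not NE [P1→B gives 7>4; P2→R gives 5>2]
(D,P,Y): not NE [P3→X gives 9>5]
(D,P,Z): not NE [P2→Q gives 9>6; P3→X gives 9>8]
(D,P,W): not NE [P1→C gives 7>3; P2→Q gives 6>2; P3→X gives 9>4]
(D,Q,X): not NE [P1→C gives 8>2; P3→W gives 6>4]
(D,Q,Y): not NE [P1→A gives 8>5; P3→W gives 6>4]
(D,Q,Z): not NE [P3→W gives 6>4]
(D,Q,W): not NE [P1→A gives 9>8]
(D,R,X): not NE [P1→B gives 3>2; P3→W gives 3>1]
(D,R,Y): not NE [P1→A gives 8>0; P3→W gives 3>2]
(D,R,Z): not NE [P1→B gives 9>3; P2→Q gives 9>4; P3→W gives 3>2]
(D,R,W): not NE [P1→B gives 6>0; P2→Q gives 6>1]

NE set: (A,Q,W), (A,R,W)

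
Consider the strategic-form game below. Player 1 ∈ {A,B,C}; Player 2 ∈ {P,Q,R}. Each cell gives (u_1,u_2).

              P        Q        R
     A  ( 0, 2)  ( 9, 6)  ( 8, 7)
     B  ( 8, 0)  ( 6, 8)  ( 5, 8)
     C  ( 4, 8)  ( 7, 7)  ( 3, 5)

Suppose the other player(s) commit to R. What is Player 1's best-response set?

u_1(A vs R) = 8
u_1(B vs R) = 5
u_1(C vs R) = 3
max payoff 8 at {A}

P1 best: {A}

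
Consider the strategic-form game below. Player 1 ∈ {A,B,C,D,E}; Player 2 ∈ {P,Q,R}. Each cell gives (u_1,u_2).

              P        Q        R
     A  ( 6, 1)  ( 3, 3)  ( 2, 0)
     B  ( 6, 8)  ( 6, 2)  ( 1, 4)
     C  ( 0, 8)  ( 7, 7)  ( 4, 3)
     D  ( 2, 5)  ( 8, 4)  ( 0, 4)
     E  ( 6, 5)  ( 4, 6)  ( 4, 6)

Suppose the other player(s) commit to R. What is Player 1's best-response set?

u_1(A vs R) = 2
u_1(B vs R) = 1
u_1(C vs R) = 4
u_1(D vs R) = 0
u_1(E vs R) = 4
max payoff 4 at {C,E}

BR_1 = {C,E}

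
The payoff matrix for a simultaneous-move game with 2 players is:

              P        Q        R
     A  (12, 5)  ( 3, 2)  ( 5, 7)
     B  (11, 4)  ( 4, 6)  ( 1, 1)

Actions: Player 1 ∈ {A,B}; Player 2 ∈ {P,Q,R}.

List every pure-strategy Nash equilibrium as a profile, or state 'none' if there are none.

(A,P): not NE [P2→R gives 7>5]
(A,Q): not NE [P1→B gives 4>3; P2→R gives 7>2]
(A,R): NE
(B,P): not NE [P1→A gives 12>11; P2→Q gives 6>4]
(B,Q): NE
(B,R): not NE [P1→A gives 5>1; P2→Q gives 6>1]

NE set: (A,R), (B,Q)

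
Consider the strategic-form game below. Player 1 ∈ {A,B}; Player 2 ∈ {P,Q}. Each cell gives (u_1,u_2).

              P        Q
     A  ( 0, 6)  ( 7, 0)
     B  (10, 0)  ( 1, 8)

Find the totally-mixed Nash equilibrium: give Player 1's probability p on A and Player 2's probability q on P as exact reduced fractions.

P1 indiff ⇒ q·0+(1-q)·7 = q·10+(1-q)·1 ⇒ q(-10) = (1-q)(-6) ⇒ q = 3/8
P2 indiff ⇒ p·6+(1-p)·0 = p·0+(1-p)·8 ⇒ p(6) = (1-p)(8) ⇒ p = 4/7

p=4/7, q=3/8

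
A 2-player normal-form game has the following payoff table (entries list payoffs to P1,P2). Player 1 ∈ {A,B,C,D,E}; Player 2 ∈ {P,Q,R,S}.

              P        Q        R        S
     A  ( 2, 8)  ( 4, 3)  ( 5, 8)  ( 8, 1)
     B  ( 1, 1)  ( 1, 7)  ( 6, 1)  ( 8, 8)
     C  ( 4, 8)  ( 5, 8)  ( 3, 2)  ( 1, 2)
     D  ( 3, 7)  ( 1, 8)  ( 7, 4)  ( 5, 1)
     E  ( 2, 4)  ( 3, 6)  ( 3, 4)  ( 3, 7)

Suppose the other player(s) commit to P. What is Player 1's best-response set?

argmax u_1 = {C}

u_1(A vs P) = 2
u_1(B vs P) = 1
u_1(C vs P) = 4
u_1(D vs P) = 3
u_1(E vs P) = 2
max payoff 4 at {C}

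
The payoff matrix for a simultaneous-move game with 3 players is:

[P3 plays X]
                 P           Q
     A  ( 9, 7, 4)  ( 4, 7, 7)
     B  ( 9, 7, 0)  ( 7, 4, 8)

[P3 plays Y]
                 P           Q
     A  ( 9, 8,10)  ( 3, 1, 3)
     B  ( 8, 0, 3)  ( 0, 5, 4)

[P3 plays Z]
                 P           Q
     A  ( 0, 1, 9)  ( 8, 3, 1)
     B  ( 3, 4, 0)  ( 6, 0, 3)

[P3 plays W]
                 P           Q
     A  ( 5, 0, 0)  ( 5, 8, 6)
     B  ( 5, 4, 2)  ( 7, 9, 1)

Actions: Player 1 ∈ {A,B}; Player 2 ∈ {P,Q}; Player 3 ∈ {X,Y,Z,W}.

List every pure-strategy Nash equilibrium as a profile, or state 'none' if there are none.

PSNE = {(A,P,Y)}

(A,P,X): not NE [P3→Y gives 10>4]
(A,P,Y): NE
(A,P,Z): not NE [P1→B gives 3>0; P2→Q gives 3>1; P3→Y gives 10>9]
(A,P,W): not NE [P2→Q gives 8>0; P3→Y gives 10>0]
(A,Q,X): not NE [P1→B gives 7>4]
(A,Q,Y): not NE [P2→P gives 8>1; P3→X gives 7>3]
(A,Q,Z): not NE [P3→X gives 7>1]
(A,Q,W): not NE [P1→B gives 7>5; P3→X gives 7>6]
(B,P,X): not NE [P3→Y gives 3>0]
(B,P,Y): not NE [P1→A gives 9>8; P2→Q gives 5>0]
(B,P,Z): not NE [P3→Y gives 3>0]
(B,P,W): not NE [P2→Q gives 9>4; P3→Y gives 3>2]
(B,Q,X): not NE [P2→P gives 7>4]
(B,Q,Y): not NE [P1→A gives 3>0; P3→X gives 8>4]
(B,Q,Z): not NE [P1→A gives 8>6; P2→P gives 4>0; P3→X gives 8>3]
(B,Q,W): not NE [P3→X gives 8>1]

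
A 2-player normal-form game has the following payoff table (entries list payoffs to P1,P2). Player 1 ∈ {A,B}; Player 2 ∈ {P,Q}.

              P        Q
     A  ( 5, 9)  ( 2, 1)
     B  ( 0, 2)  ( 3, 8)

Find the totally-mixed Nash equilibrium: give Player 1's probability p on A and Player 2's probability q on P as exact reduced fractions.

P1 mixes 3/7 on A; P2 mixes 1/6 on P

P1 indiff ⇒ q·5+(1-q)·2 = q·0+(1-q)·3 ⇒ q(5) = (1-q)(1) ⇒ q = 1/6
P2 indiff ⇒ p·9+(1-p)·2 = p·1+(1-p)·8 ⇒ p(8) = (1-p)(6) ⇒ p = 3/7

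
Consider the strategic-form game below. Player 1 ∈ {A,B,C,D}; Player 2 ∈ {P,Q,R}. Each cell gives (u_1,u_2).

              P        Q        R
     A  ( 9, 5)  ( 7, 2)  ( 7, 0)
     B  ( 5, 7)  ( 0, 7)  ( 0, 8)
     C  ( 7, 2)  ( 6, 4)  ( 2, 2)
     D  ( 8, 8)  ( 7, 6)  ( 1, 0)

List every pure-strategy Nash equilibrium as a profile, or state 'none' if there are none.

(A,P): NE
(A,Q): not NE [P2→P gives 5>2]
(A,R): not NE [P2→P gives 5>0]
(B,P): not NE [P1→A gives 9>5; P2→R gives 8>7]
(B,Q): not NE [P1→D gives 7>0; P2→R gives 8>7]
(B,R): not NE [P1→A gives 7>0]
(C,P): not NE [P1→A gives 9>7; P2→Q gives 4>2]
(C,Q): not NE [P1→D gives 7>6]
(C,R): not NE [P1→A gives 7>2; P2→Q gives 4>2]
(D,P): not NE [P1→A gives 9>8]
(D,Q): not NE [P2→P gives 8>6]
(D,R): not NE [P1→A gives 7>1; P2→P gives 8>0]

Nash profiles: (A,P)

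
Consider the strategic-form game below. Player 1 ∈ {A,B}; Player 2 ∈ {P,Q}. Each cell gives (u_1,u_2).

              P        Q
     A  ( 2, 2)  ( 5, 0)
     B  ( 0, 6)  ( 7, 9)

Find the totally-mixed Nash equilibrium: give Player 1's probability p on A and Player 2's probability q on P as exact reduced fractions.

(p,q) = (3/5, 1/2)

P1 indiff ⇒ q·2+(1-q)·5 = q·0+(1-q)·7 ⇒ q(2) = (1-q)(2) ⇒ q = 1/2
P2 indiff ⇒ p·2+(1-p)·6 = p·0+(1-p)·9 ⇒ p(2) = (1-p)(3) ⇒ p = 3/5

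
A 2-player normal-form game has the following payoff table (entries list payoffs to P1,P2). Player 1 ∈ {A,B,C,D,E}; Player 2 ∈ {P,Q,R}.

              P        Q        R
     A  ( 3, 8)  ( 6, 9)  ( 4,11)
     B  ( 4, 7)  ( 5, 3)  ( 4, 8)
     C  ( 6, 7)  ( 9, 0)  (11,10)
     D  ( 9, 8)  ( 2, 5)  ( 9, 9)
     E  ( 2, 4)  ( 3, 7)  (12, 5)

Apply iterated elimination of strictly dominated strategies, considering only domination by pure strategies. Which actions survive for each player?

Remaining: P1:{C,E} P2:{Q,R}

P1 drop A (C beats it: P:6>3 Q:9>6 R:11>4)
P1 drop B (C beats it: P:6>4 Q:9>5 R:11>4)
P2 drop P (R beats it: C:10>7 D:9>8 E:5>4)
P1 drop D (C beats it: Q:9>2 R:11>9)
P1→{C,E} P2→{Q,R}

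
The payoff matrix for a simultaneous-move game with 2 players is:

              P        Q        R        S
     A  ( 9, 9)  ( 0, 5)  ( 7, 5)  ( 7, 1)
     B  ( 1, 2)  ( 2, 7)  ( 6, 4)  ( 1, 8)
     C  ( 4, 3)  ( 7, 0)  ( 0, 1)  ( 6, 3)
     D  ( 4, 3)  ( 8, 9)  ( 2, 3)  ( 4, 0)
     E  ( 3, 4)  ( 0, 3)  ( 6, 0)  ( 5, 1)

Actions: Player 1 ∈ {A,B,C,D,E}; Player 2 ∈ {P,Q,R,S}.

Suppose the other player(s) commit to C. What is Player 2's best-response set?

argmax u_2 = {P,S}

u_2(P vs C) = 3
u_2(Q vs C) = 0
u_2(R vs C) = 1
u_2(S vs C) = 3
max payoff 3 at {P,S}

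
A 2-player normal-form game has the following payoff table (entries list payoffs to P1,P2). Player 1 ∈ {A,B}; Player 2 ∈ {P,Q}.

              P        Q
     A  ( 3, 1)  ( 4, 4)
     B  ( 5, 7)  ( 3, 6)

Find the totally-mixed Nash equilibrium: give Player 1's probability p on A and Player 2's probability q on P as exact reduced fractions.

P1 indiff ⇒ q·3+(1-q)·4 = q·5+(1-q)·3 ⇒ q(-2) = (1-q)(-1) ⇒ q = 1/3
P2 indiff ⇒ p·1+(1-p)·7 = p·4+(1-p)·6 ⇒ p(-3) = (1-p)(-1) ⇒ p = 1/4

P1 mixes 1/4 on A; P2 mixes 1/3 on P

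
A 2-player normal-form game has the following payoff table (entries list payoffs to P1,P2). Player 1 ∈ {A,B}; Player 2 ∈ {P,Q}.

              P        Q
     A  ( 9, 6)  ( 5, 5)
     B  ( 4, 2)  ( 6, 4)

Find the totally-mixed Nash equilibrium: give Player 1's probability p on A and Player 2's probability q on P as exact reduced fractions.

P1 indiff ⇒ q·9+(1-q)·5 = q·4+(1-q)·6 ⇒ q(5) = (1-q)(1) ⇒ q = 1/6
P2 indiff ⇒ p·6+(1-p)·2 = p·5+(1-p)·4 ⇒ p(1) = (1-p)(2) ⇒ p = 2/3

p=2/3, q=1/6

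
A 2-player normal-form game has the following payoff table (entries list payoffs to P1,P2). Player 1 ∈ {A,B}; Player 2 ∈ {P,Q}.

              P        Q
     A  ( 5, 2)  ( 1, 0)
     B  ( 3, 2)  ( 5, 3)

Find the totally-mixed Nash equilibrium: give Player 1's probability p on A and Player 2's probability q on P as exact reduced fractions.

p=1/3, q=2/3

P1 indiff ⇒ q·5+(1-q)·1 = q·3+(1-q)·5 ⇒ q(2) = (1-q)(4) ⇒ q = 2/3
P2 indiff ⇒ p·2+(1-p)·2 = p·0+(1-p)·3 ⇒ p(2) = (1-p)(1) ⇒ p = 1/3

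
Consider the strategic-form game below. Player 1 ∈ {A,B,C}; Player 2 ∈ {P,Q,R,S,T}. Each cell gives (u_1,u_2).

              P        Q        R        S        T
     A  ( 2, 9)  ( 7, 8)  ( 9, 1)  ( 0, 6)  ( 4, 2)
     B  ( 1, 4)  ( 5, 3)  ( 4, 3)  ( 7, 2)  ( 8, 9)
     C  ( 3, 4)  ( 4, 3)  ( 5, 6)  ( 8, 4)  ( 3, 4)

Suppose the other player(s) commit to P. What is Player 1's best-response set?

BR_1 = {C}

u_1(A vs P) = 2
u_1(B vs P) = 1
u_1(C vs P) = 3
max payoff 3 at {C}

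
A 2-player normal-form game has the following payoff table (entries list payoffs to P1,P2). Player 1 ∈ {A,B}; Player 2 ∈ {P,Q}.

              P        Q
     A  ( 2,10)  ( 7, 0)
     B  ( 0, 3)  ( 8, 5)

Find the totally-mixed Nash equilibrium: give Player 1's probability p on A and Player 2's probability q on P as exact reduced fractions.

(p,q) = (1/6, 1/3)

P1 indiff ⇒ q·2+(1-q)·7 = q·0+(1-q)·8 ⇒ q(2) = (1-q)(1) ⇒ q = 1/3
P2 indiff ⇒ p·10+(1-p)·3 = p·0+(1-p)·5 ⇒ p(10) = (1-p)(2) ⇒ p = 1/6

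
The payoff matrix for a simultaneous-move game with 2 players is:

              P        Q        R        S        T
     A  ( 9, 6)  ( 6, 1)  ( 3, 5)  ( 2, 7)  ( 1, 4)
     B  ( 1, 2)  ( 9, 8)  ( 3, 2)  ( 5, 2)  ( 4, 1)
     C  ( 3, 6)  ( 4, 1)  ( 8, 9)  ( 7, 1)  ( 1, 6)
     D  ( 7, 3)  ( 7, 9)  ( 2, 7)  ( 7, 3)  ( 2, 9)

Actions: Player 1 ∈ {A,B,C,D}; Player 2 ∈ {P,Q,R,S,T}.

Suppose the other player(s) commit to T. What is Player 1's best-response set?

argmax u_1 = {B}

u_1(A vs T) = 1
u_1(B vs T) = 4
u_1(C vs T) = 1
u_1(D vs T) = 2
max payoff 4 at {B}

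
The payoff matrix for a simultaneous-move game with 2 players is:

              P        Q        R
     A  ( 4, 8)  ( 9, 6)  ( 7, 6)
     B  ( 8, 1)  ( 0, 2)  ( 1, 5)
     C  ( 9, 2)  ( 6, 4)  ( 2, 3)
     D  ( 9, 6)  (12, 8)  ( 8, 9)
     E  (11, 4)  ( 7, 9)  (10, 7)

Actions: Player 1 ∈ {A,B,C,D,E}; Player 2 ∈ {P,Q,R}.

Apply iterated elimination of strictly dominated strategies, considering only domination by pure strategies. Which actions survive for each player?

P1 drop A (D beats it: P:9>4 Q:12>9 R:8>7)
P1 drop B (C beats it: P:9>8 Q:6>0 R:2>1)
P1 drop C (E beats it: P:11>9 Q:7>6 R:10>2)
P2 drop P (Q beats it: D:8>6 E:9>4)
P1→{D,E} P2→{Q,R}

Survivors P1:{D,E} P2:{Q,R}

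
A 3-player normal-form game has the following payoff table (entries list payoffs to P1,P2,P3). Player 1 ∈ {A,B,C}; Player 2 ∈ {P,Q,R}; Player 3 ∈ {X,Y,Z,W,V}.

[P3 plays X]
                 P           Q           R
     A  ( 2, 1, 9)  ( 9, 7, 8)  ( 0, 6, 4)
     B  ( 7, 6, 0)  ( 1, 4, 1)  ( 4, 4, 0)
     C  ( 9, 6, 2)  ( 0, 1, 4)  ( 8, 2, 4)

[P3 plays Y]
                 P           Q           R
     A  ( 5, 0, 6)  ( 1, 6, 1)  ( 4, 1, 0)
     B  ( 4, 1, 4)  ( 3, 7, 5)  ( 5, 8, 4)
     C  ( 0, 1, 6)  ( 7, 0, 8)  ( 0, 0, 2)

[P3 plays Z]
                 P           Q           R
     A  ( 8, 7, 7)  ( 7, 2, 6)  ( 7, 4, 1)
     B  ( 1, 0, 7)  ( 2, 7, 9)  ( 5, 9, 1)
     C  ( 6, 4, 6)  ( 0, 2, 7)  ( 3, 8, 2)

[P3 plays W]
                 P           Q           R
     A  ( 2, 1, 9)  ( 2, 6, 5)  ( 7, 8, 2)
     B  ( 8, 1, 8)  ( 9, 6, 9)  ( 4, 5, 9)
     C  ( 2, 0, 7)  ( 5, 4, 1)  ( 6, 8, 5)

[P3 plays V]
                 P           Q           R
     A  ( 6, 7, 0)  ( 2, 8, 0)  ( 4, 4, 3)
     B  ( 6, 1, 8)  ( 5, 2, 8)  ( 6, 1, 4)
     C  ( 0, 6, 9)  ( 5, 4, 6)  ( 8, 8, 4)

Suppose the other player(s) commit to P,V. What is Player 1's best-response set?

u_1(A vs P,V) = 6
u_1(B vs P,V) = 6
u_1(C vs P,V) = 0
max payoff 6 at {A,B}

P1 best: {A,B}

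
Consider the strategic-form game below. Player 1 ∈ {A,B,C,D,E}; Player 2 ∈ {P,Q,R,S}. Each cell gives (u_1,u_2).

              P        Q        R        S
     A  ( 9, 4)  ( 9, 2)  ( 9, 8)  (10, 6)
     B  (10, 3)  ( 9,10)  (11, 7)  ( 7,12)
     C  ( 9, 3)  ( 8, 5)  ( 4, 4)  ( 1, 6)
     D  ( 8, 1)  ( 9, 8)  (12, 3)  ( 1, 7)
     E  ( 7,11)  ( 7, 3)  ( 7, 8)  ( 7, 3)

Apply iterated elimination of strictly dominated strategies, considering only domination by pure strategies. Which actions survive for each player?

Survivors P1:{A,B,D} P2:{Q,R,S}

P1 drop C (B beats it: P:10>9 Q:9>8 R:11>4 S:7>1)
P1 drop E (A beats it: P:9>7 Q:9>7 R:9>7 S:10>7)
P2 drop P (R beats it: A:8>4 B:7>3 D:3>1)
P1→{A,B,D} P2→{Q,R,S}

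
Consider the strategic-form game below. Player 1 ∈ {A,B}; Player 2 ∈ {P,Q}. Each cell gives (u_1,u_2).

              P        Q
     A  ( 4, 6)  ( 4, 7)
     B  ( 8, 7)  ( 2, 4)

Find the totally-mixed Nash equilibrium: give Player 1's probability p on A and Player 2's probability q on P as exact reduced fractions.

p=3/4, q=1/3

P1 indiff ⇒ q·4+(1-q)·4 = q·8+(1-q)·2 ⇒ q(-4) = (1-q)(-2) ⇒ q = 1/3
P2 indiff ⇒ p·6+(1-p)·7 = p·7+(1-p)·4 ⇒ p(-1) = (1-p)(-3) ⇒ p = 3/4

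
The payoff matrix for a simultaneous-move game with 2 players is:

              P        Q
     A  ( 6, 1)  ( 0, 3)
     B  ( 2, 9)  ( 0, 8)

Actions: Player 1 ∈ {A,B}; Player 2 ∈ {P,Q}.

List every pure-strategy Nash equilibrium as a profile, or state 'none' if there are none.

Nash profiles: (A,Q)

(A,P): not NE [P2→Q gives 3>1]
(A,Q): NE
(B,P): not NE [P1→A gives 6>2]
(B,Q): not NE [P2→P gives 9>8]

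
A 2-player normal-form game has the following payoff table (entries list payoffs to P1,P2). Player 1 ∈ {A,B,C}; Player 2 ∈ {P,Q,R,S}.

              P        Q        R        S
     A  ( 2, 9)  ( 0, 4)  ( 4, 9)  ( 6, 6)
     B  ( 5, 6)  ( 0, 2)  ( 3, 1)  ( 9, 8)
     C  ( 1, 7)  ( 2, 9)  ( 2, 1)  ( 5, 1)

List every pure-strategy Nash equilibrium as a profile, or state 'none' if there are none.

NE set: (A,R), (B,S), (C,Q)

(A,P): not NE [P1→B gives 5>2]
(A,Q): not NE [P1→C gives 2>0; P2→R gives 9>4]
(A,R): NE
(A,S): not NE [P1→B gives 9>6; P2→R gives 9>6]
(B,P): not NE [P2→S gives 8>6]
(B,Q): not NE [P1→C gives 2>0; P2→S gives 8>2]
(B,R): not NE [P1→A gives 4>3; P2→S gives 8>1]
(B,S): NE
(C,P): not NE [P1→B gives 5>1; P2→Q gives 9>7]
(C,Q): NE
(C,R): not NE [P1→A gives 4>2; P2→Q gives 9>1]
(C,S): not NE [P1→B gives 9>5; P2→Q gives 9>1]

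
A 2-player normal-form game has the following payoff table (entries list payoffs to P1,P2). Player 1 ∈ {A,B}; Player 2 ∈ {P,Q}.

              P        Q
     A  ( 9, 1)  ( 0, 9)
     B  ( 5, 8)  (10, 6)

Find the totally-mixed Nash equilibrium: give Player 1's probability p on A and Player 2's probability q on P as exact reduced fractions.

p=1/5, q=5/7

P1 indiff ⇒ q·9+(1-q)·0 = q·5+(1-q)·10 ⇒ q(4) = (1-q)(10) ⇒ q = 5/7
P2 indiff ⇒ p·1+(1-p)·8 = p·9+(1-p)·6 ⇒ p(-8) = (1-p)(-2) ⇒ p = 1/5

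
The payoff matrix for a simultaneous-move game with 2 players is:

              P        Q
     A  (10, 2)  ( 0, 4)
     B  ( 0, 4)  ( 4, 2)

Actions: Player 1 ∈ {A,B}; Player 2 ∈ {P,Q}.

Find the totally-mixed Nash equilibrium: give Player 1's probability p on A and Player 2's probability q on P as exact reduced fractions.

P1 indiff ⇒ q·10+(1-q)·0 = q·0+(1-q)·4 ⇒ q(10) = (1-q)(4) ⇒ q = 2/7
P2 indiff ⇒ p·2+(1-p)·4 = p·4+(1-p)·2 ⇒ p(-2) = (1-p)(-2) ⇒ p = 1/2

P1 mixes 1/2 on A; P2 mixes 2/7 on P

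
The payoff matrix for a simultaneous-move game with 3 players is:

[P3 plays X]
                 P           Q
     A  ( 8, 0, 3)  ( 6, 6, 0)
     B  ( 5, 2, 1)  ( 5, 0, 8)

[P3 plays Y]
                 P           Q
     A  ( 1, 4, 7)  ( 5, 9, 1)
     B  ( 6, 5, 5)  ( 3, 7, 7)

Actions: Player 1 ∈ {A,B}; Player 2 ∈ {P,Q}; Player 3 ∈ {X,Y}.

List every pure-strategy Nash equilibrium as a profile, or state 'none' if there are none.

(A,P,X): not NE [P2→Q gives 6>0; P3→Y gives 7>3]
(A,P,Y): not NE [P1→B gives 6>1; P2→Q gives 9>4]
(A,Q,X): not NE [P3→Y gives 1>0]
(A,Q,Y): NE
(B,P,X): not NE [P1→A gives 8>5; P3→Y gives 5>1]
(B,P,Y): not NE [P2→Q gives 7>5]
(B,Q,X): not NE [P1→A gives 6>5; P2→P gives 2>0]
(B,Q,Y): not NE [P1→A gives 5>3; P3→X gives 8>7]

NE set: (A,Q,Y)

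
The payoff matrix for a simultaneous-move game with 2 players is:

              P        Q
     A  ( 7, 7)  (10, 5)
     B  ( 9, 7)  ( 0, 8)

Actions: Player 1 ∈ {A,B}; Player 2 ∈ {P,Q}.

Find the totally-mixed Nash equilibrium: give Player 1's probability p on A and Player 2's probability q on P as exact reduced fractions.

P1 mixes 1/3 on A; P2 mixes 5/6 on P

P1 indiff ⇒ q·7+(1-q)·10 = q·9+(1-q)·0 ⇒ q(-2) = (1-q)(-10) ⇒ q = 5/6
P2 indiff ⇒ p·7+(1-p)·7 = p·5+(1-p)·8 ⇒ p(2) = (1-p)(1) ⇒ p = 1/3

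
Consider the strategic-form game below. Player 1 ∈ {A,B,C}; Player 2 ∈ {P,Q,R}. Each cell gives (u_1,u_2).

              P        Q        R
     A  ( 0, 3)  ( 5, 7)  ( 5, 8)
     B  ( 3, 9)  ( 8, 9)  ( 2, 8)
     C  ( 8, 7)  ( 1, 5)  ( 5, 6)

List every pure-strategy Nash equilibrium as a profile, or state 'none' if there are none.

PSNE = {(A,R), (B,Q), (C,P)}

(A,P): not NE [P1→C gives 8>0; P2→R gives 8>3]
(A,Q): not NE [P1→B gives 8>5; P2→R gives 8>7]
(A,R): NE
(B,P): not NE [P1→C gives 8>3]
(B,Q): NE
(B,R): not NE [P1→C gives 5>2; P2→Q gives 9>8]
(C,P): NE
(C,Q): not NE [P1→B gives 8>1; P2→P gives 7>5]
(C,R): not NE [P2→P gives 7>6]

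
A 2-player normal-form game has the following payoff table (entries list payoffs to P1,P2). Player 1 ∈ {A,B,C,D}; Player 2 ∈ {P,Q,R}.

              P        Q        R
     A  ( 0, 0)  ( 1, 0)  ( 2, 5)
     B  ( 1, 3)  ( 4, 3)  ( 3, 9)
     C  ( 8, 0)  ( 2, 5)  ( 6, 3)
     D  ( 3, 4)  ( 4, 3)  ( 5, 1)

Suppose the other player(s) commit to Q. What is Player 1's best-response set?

BR_1 = {B,D}

u_1(A vs Q) = 1
u_1(B vs Q) = 4
u_1(C vs Q) = 2
u_1(D vs Q) = 4
max payoff 4 at {B,D}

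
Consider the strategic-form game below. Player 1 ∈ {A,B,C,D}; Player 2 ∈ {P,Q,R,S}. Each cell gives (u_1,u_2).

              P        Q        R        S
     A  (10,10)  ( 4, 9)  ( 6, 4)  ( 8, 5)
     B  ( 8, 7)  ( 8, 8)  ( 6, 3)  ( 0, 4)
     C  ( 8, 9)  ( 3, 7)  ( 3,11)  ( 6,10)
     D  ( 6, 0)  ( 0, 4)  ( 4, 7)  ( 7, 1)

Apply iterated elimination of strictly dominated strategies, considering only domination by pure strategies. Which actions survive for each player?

P1 drop C (A beats it: P:10>8 Q:4>3 R:6>3 S:8>6)
P1 drop D (A beats it: P:10>6 Q:4>0 R:6>4 S:8>7)
P2 drop R (P beats it: A:10>4 B:7>3)
P2 drop S (P beats it: A:10>5 B:7>4)
P1→{A,B} P2→{P,Q}

Remaining: P1:{A,B} P2:{P,Q}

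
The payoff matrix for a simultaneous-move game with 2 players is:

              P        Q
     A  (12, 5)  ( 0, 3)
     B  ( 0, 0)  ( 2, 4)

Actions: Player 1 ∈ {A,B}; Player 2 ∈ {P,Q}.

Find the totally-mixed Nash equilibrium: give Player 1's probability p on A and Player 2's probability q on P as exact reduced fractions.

P1 indiff ⇒ q·12+(1-q)·0 = q·0+(1-q)·2 ⇒ q(12) = (1-q)(2) ⇒ q = 1/7
P2 indiff ⇒ p·5+(1-p)·0 = p·3+(1-p)·4 ⇒ p(2) = (1-p)(4) ⇒ p = 2/3

P1 mixes 2/3 on A; P2 mixes 1/7 on P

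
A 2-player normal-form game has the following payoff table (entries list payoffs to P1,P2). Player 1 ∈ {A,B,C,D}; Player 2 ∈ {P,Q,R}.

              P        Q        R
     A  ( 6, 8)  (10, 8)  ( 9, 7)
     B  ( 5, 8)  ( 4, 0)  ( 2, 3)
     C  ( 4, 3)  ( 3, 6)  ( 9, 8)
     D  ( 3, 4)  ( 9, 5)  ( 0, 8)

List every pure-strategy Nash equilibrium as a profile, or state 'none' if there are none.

NE set: (A,P), (A,Q), (C,R)

(A,P): NE
(A,Q): NE
(A,R): not NE [P2→Q gives 8>7]
(B,P): not NE [P1→A gives 6>5]
(B,Q): not NE [P1→A gives 10>4; P2→P gives 8>0]
(B,R): not NE [P1→C gives 9>2; P2→P gives 8>3]
(C,P): not NE [P1→A gives 6>4; P2→R gives 8>3]
(C,Q): not NE [P1→A gives 10>3; P2→R gives 8>6]
(C,R): NE
(D,P): not NE [P1→A gives 6>3; P2→R gives 8>4]
(D,Q): not NE [P1→A gives 10>9; P2→R gives 8>5]
(D,R): not NE [P1→C gives 9>0]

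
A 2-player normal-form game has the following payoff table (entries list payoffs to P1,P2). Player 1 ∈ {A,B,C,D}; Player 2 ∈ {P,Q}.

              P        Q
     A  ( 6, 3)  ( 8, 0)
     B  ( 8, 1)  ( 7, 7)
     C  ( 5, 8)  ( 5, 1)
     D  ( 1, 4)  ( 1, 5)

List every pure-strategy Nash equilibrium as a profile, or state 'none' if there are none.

Equilibria: none

(A,P): not NE [P1→B gives 8>6]
(A,Q): not NE [P2→P gives 3>0]
(B,P): not NE [P2→Q gives 7>1]
(B,Q): not NE [P1→A gives 8>7]
(C,P): not NE [P1→B gives 8>5]
(C,Q): not NE [P1→A gives 8>5; P2→P gives 8>1]
(D,P): not NE [P1→B gives 8>1; P2→Q gives 5>4]
(D,Q): not NE [P1→A gives 8>1]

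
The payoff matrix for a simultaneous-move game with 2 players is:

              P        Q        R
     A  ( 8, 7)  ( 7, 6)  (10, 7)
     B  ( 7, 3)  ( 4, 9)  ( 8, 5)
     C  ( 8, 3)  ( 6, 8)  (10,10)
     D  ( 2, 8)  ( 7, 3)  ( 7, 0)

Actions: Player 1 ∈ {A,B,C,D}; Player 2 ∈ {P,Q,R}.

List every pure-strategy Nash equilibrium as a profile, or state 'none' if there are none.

(A,P): NE
(A,Q): not NE [P2→R gives 7>6]
(A,R): NE
(B,P): not NE [P1→C gives 8>7; P2→Q gives 9>3]
(B,Q): not NE [P1→D gives 7>4]
(B,R): not NE [P1→C gives 10>8; P2→Q gives 9>5]
(C,P): not NE [P2→R gives 10>3]
(C,Q): not NE [P1→D gives 7>6; P2→R gives 10>8]
(C,R): NE
(D,P): not NE [P1→C gives 8>2]
(D,Q): not NE [P2→P gives 8>3]
(D,R): not NE [P1→C gives 10>7; P2→P gives 8>0]

NE set: (A,P), (A,R), (C,R)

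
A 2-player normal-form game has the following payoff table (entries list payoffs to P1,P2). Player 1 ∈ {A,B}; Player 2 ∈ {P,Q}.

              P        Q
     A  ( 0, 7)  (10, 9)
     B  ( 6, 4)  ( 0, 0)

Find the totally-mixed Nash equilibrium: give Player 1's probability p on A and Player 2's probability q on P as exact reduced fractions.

P1 indiff ⇒ q·0+(1-q)·10 = q·6+(1-q)·0 ⇒ q(-6) = (1-q)(-10) ⇒ q = 5/8
P2 indiff ⇒ p·7+(1-p)·4 = p·9+(1-p)·0 ⇒ p(-2) = (1-p)(-4) ⇒ p = 2/3

p=2/3, q=5/8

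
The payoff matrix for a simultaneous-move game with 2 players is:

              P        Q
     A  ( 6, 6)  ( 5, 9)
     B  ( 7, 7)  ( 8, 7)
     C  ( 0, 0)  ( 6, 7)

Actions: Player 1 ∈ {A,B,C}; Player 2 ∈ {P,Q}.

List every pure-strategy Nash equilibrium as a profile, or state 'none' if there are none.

(A,P): not NE [P1→B gives 7>6; P2→Q gives 9>6]
(A,Q): not NE [P1→B gives 8>5]
(B,P): NE
(B,Q): NE
(C,P): not NE [P1→B gives 7>0; P2→Q gives 7>0]
(C,Q): not NE [P1→B gives 8>6]

PSNE = {(B,P), (B,Q)}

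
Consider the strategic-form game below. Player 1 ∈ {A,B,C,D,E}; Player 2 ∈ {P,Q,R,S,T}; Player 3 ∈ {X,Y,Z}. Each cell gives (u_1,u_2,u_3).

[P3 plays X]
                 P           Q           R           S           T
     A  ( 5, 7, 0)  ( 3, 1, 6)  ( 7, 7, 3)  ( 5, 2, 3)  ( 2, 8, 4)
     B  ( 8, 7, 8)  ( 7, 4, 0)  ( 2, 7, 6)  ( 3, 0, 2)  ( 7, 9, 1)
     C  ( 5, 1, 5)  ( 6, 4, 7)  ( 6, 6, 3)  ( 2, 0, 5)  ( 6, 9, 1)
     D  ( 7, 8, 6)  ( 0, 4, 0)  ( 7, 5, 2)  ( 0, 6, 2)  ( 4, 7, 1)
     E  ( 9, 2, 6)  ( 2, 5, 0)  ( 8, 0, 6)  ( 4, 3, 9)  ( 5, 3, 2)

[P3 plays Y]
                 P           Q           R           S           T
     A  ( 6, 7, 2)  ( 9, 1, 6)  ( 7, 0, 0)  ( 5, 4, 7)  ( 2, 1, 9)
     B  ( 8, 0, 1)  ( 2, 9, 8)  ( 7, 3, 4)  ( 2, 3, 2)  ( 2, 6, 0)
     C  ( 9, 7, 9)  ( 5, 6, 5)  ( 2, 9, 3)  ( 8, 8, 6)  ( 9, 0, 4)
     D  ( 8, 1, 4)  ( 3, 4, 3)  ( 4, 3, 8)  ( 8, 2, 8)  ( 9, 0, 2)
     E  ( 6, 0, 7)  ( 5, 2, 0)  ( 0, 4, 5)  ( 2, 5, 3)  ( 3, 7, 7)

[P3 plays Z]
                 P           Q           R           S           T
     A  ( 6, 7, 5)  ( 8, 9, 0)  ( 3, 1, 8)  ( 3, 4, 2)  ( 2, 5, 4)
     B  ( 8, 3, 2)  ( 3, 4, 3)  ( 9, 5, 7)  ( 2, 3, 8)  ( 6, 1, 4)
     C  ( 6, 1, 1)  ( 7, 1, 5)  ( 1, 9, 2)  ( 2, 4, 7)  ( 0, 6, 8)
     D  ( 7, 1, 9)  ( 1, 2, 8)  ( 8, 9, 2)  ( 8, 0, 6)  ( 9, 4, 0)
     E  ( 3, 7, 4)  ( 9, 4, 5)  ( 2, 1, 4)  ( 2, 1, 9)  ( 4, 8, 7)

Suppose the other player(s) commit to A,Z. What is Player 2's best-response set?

argmax u_2 = {Q}

u_2(P vs A,Z) = 7
u_2(Q vs A,Z) = 9
u_2(R vs A,Z) = 1
u_2(S vs A,Z) = 4
u_2(T vs A,Z) = 5
max payoff 9 at {Q}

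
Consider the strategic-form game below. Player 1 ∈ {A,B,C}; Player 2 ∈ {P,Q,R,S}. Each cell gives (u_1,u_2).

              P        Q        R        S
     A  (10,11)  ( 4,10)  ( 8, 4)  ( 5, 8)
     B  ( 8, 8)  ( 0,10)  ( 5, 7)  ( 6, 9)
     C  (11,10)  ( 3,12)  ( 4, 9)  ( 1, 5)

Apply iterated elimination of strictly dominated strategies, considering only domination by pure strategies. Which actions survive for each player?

P2 drop R (P beats it: A:11>4 B:8>7 C:10>9)
P2 drop S (Q beats it: A:10>8 B:10>9 C:12>5)
P1 drop B (A beats it: P:10>8 Q:4>0)
P1→{A,C} P2→{P,Q}

IESDS → P1:{A,C} P2:{P,Q}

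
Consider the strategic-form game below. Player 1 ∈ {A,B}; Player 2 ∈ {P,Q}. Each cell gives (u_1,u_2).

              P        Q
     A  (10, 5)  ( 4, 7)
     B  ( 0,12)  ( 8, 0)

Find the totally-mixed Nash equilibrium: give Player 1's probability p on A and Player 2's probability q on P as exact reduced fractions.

P1 indiff ⇒ q·10+(1-q)·4 = q·0+(1-q)·8 ⇒ q(10) = (1-q)(4) ⇒ q = 2/7
P2 indiff ⇒ p·5+(1-p)·12 = p·7+(1-p)·0 ⇒ p(-2) = (1-p)(-12) ⇒ p = 6/7

P1 mixes 6/7 on A; P2 mixes 2/7 on P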